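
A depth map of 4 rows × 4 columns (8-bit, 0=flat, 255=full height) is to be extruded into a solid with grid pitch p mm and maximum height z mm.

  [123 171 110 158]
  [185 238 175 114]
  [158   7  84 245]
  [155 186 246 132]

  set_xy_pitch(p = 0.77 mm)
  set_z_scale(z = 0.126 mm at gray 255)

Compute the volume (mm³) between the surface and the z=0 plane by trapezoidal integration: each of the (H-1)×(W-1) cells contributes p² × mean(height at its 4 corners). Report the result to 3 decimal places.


0.397

height_mm = gray/255 × 0.126; cell vol = 0.77² × mean(4 corners)
unit = 0.77² × 0.126 / (4×255) = 7.32406e-05 mm³ per gray-sum
row 0: Σ corner-gray over 3 cells = 1968  → 0.1441
row 1: Σ corner-gray over 3 cells = 1710  → 0.1252
row 2: Σ corner-gray over 3 cells = 1736  → 0.1271
Σ rows: total corner-gray = 5414  → 0.3965 mm³


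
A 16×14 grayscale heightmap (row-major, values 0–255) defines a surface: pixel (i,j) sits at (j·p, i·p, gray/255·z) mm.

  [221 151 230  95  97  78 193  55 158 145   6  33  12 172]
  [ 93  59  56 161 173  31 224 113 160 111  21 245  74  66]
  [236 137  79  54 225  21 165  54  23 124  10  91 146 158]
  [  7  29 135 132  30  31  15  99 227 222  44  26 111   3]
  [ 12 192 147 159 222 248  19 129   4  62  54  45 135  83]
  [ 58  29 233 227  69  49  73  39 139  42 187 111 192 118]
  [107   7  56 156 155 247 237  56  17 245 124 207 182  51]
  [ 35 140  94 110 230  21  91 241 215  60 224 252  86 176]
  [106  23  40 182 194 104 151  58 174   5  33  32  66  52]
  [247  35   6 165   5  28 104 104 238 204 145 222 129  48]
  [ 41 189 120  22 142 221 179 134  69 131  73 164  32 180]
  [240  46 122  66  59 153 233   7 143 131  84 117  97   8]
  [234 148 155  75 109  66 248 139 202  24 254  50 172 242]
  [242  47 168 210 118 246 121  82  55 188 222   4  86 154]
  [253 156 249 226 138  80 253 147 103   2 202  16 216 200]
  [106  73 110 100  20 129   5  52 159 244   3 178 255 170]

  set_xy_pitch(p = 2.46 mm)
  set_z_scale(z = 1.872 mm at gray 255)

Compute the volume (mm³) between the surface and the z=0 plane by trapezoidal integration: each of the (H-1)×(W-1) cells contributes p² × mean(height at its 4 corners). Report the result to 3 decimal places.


1033.246

height_mm = gray/255 × 1.872; cell vol = 2.46² × mean(4 corners)
unit = 2.46² × 1.872 / (4×255) = 0.0111065 mm³ per gray-sum
row 0: Σ corner-gray over 13 cells = 5914  → 65.6836
row 1: Σ corner-gray over 13 cells = 5667  → 62.9403
row 2: Σ corner-gray over 13 cells = 4864  → 54.0219
row 3: Σ corner-gray over 13 cells = 5139  → 57.0761
row 4: Σ corner-gray over 13 cells = 5883  → 65.3393
row 5: Σ corner-gray over 13 cells = 6492  → 72.1032
row 6: Σ corner-gray over 13 cells = 7275  → 80.7995
row 7: Σ corner-gray over 13 cells = 6021  → 66.8720
row 8: Σ corner-gray over 13 cells = 5347  → 59.3863
row 9: Σ corner-gray over 13 cells = 6238  → 69.2821
row 10: Σ corner-gray over 13 cells = 5937  → 65.9391
row 11: Σ corner-gray over 13 cells = 6524  → 72.4586
row 12: Σ corner-gray over 13 cells = 7250  → 80.5219
row 13: Σ corner-gray over 13 cells = 7519  → 83.5095
row 14: Σ corner-gray over 13 cells = 6961  → 77.3121
Σ rows: total corner-gray = 93031  → 1033.2456 mm³


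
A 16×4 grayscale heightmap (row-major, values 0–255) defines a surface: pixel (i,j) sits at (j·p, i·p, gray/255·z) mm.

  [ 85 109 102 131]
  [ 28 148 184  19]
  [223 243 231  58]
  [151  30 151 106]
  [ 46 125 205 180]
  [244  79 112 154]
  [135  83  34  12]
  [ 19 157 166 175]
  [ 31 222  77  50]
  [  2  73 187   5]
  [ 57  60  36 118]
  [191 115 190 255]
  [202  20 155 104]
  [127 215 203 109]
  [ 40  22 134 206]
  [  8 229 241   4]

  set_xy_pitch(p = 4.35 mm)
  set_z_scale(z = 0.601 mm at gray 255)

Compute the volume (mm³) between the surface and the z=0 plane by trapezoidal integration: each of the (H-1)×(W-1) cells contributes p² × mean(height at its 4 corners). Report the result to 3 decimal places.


height_mm = gray/255 × 0.601; cell vol = 4.35² × mean(4 corners)
unit = 4.35² × 0.601 / (4×255) = 0.0111494 mm³ per gray-sum
row 0: Σ corner-gray over 3 cells = 1349  → 15.0406
row 1: Σ corner-gray over 3 cells = 1940  → 21.6299
row 2: Σ corner-gray over 3 cells = 1848  → 20.6042
row 3: Σ corner-gray over 3 cells = 1505  → 16.7799
row 4: Σ corner-gray over 3 cells = 1666  → 18.5750
row 5: Σ corner-gray over 3 cells = 1161  → 12.9445
row 6: Σ corner-gray over 3 cells = 1221  → 13.6135
row 7: Σ corner-gray over 3 cells = 1519  → 16.9360
row 8: Σ corner-gray over 3 cells = 1206  → 13.4462
row 9: Σ corner-gray over 3 cells = 894  → 9.9676
row 10: Σ corner-gray over 3 cells = 1423  → 15.8656
row 11: Σ corner-gray over 3 cells = 1712  → 19.0878
row 12: Σ corner-gray over 3 cells = 1728  → 19.2662
row 13: Σ corner-gray over 3 cells = 1630  → 18.1736
row 14: Σ corner-gray over 3 cells = 1510  → 16.8356
Σ rows: total corner-gray = 22312  → 248.7662 mm³

248.766


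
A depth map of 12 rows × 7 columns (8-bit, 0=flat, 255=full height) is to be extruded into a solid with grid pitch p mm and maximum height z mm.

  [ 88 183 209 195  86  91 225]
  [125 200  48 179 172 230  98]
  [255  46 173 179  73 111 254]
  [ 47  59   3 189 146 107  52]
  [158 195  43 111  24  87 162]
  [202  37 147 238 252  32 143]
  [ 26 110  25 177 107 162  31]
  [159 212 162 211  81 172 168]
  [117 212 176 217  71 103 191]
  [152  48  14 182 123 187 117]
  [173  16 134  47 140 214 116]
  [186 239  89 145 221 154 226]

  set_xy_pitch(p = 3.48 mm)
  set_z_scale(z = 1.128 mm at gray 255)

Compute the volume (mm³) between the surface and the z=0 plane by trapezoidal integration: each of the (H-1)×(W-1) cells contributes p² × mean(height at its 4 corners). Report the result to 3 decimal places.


468.436

height_mm = gray/255 × 1.128; cell vol = 3.48² × mean(4 corners)
unit = 3.48² × 1.128 / (4×255) = 0.0133927 mm³ per gray-sum
row 0: Σ corner-gray over 6 cells = 3722  → 49.8475
row 1: Σ corner-gray over 6 cells = 3554  → 47.5976
row 2: Σ corner-gray over 6 cells = 2780  → 37.2316
row 3: Σ corner-gray over 6 cells = 2347  → 31.4326
row 4: Σ corner-gray over 6 cells = 2997  → 40.1379
row 5: Σ corner-gray over 6 cells = 2976  → 39.8566
row 6: Σ corner-gray over 6 cells = 3222  → 43.1512
row 7: Σ corner-gray over 6 cells = 3869  → 51.8163
row 8: Σ corner-gray over 6 cells = 3243  → 43.4325
row 9: Σ corner-gray over 6 cells = 2768  → 37.0709
row 10: Σ corner-gray over 6 cells = 3499  → 46.8610
Σ rows: total corner-gray = 34977  → 468.4357 mm³


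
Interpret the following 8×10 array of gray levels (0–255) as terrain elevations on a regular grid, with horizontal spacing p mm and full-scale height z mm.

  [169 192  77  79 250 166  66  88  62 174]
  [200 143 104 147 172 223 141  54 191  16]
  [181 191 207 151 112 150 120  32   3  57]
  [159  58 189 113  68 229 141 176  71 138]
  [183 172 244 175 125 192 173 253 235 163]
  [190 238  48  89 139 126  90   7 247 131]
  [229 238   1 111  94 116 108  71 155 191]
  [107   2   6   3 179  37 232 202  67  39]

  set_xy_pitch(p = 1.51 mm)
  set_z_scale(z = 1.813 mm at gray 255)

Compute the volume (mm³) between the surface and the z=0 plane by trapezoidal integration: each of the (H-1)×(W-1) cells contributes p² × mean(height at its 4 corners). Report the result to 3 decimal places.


138.252

height_mm = gray/255 × 1.813; cell vol = 1.51² × mean(4 corners)
unit = 1.51² × 1.813 / (4×255) = 0.00405277 mm³ per gray-sum
row 0: Σ corner-gray over 9 cells = 4869  → 19.7329
row 1: Σ corner-gray over 9 cells = 4736  → 19.1939
row 2: Σ corner-gray over 9 cells = 4557  → 18.4685
row 3: Σ corner-gray over 9 cells = 5871  → 23.7938
row 4: Σ corner-gray over 9 cells = 5773  → 23.3966
row 5: Σ corner-gray over 9 cells = 4497  → 18.2253
row 6: Σ corner-gray over 9 cells = 3810  → 15.4410
Σ rows: total corner-gray = 34113  → 138.2520 mm³


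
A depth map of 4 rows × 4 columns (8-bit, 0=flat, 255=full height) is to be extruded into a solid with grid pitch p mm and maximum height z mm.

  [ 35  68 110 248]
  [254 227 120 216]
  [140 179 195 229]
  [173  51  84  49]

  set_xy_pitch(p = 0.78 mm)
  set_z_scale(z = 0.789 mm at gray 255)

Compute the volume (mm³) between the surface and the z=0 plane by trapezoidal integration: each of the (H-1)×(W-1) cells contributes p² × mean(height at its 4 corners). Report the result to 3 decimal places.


height_mm = gray/255 × 0.789; cell vol = 0.78² × mean(4 corners)
unit = 0.78² × 0.789 / (4×255) = 0.000470615 mm³ per gray-sum
row 0: Σ corner-gray over 3 cells = 1803  → 0.8485
row 1: Σ corner-gray over 3 cells = 2281  → 1.0735
row 2: Σ corner-gray over 3 cells = 1609  → 0.7572
Σ rows: total corner-gray = 5693  → 2.6792 mm³

2.679


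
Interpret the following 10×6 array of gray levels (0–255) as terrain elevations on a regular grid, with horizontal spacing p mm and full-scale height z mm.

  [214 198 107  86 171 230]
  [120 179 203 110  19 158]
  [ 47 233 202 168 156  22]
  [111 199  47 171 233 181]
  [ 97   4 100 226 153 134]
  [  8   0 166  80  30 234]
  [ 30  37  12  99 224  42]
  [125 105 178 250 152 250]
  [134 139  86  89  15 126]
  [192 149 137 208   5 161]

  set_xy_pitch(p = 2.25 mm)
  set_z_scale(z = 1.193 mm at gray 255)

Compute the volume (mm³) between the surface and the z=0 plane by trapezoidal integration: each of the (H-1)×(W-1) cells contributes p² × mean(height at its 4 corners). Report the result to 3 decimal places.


135.103

height_mm = gray/255 × 1.193; cell vol = 2.25² × mean(4 corners)
unit = 2.25² × 1.193 / (4×255) = 0.00592114 mm³ per gray-sum
row 0: Σ corner-gray over 5 cells = 2868  → 16.9818
row 1: Σ corner-gray over 5 cells = 2887  → 17.0943
row 2: Σ corner-gray over 5 cells = 3179  → 18.8233
row 3: Σ corner-gray over 5 cells = 2789  → 16.5141
row 4: Σ corner-gray over 5 cells = 1991  → 11.7890
row 5: Σ corner-gray over 5 cells = 1610  → 9.5330
row 6: Σ corner-gray over 5 cells = 2561  → 15.1640
row 7: Σ corner-gray over 5 cells = 2663  → 15.7680
row 8: Σ corner-gray over 5 cells = 2269  → 13.4351
Σ rows: total corner-gray = 22817  → 135.1026 mm³


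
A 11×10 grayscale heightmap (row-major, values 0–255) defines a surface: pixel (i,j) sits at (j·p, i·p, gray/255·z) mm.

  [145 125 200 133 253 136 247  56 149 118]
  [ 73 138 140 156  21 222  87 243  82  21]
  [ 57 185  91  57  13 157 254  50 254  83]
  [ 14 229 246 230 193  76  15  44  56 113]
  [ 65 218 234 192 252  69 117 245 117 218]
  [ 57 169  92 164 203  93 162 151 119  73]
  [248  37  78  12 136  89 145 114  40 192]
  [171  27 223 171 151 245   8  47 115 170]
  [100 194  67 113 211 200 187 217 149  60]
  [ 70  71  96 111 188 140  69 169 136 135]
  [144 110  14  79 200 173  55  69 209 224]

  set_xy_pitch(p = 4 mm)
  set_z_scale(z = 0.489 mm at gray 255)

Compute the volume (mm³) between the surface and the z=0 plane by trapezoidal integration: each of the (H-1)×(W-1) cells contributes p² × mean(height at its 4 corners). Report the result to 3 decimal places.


height_mm = gray/255 × 0.489; cell vol = 4² × mean(4 corners)
unit = 4² × 0.489 / (4×255) = 0.00767059 mm³ per gray-sum
row 0: Σ corner-gray over 9 cells = 5133  → 39.3731
row 1: Σ corner-gray over 9 cells = 4534  → 34.7784
row 2: Σ corner-gray over 9 cells = 4567  → 35.0316
row 3: Σ corner-gray over 9 cells = 5476  → 42.0041
row 4: Σ corner-gray over 9 cells = 5607  → 43.0090
row 5: Σ corner-gray over 9 cells = 4178  → 32.0477
row 6: Σ corner-gray over 9 cells = 4057  → 31.1196
row 7: Σ corner-gray over 9 cells = 5151  → 39.5112
row 8: Σ corner-gray over 9 cells = 5001  → 38.3606
row 9: Σ corner-gray over 9 cells = 4351  → 33.3747
Σ rows: total corner-gray = 48055  → 368.6101 mm³

368.610


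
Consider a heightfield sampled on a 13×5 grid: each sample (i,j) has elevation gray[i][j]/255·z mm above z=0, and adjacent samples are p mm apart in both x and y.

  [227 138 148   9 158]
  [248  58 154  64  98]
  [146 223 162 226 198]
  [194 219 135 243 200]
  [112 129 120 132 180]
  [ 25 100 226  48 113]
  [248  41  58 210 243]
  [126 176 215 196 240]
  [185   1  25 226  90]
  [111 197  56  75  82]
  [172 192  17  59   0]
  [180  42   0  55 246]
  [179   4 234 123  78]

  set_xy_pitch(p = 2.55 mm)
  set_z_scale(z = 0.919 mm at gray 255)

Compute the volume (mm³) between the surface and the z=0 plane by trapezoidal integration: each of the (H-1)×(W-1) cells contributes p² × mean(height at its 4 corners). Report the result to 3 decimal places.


147.333

height_mm = gray/255 × 0.919; cell vol = 2.55² × mean(4 corners)
unit = 2.55² × 0.919 / (4×255) = 0.00585862 mm³ per gray-sum
row 0: Σ corner-gray over 4 cells = 1873  → 10.9732
row 1: Σ corner-gray over 4 cells = 2464  → 14.4357
row 2: Σ corner-gray over 4 cells = 3154  → 18.4781
row 3: Σ corner-gray over 4 cells = 2642  → 15.4785
row 4: Σ corner-gray over 4 cells = 1940  → 11.3657
row 5: Σ corner-gray over 4 cells = 1995  → 11.6880
row 6: Σ corner-gray over 4 cells = 2649  → 15.5195
row 7: Σ corner-gray over 4 cells = 2319  → 13.5862
row 8: Σ corner-gray over 4 cells = 1628  → 9.5378
row 9: Σ corner-gray over 4 cells = 1557  → 9.1219
row 10: Σ corner-gray over 4 cells = 1328  → 7.7803
row 11: Σ corner-gray over 4 cells = 1599  → 9.3679
Σ rows: total corner-gray = 25148  → 147.3327 mm³


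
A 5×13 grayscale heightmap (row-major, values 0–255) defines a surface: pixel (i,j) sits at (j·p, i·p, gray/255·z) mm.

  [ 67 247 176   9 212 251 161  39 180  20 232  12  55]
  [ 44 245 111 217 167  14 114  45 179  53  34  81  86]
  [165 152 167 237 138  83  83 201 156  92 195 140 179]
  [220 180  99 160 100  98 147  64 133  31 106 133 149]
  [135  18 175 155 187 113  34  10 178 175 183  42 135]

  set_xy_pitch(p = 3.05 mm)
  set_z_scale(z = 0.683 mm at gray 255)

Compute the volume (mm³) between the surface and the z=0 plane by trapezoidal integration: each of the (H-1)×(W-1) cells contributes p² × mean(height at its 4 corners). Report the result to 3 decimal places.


151.465

height_mm = gray/255 × 0.683; cell vol = 3.05² × mean(4 corners)
unit = 3.05² × 0.683 / (4×255) = 0.00622903 mm³ per gray-sum
row 0: Σ corner-gray over 12 cells = 5850  → 36.4398
row 1: Σ corner-gray over 12 cells = 6282  → 39.1307
row 2: Σ corner-gray over 12 cells = 6503  → 40.5074
row 3: Σ corner-gray over 12 cells = 5681  → 35.3871
Σ rows: total corner-gray = 24316  → 151.4650 mm³


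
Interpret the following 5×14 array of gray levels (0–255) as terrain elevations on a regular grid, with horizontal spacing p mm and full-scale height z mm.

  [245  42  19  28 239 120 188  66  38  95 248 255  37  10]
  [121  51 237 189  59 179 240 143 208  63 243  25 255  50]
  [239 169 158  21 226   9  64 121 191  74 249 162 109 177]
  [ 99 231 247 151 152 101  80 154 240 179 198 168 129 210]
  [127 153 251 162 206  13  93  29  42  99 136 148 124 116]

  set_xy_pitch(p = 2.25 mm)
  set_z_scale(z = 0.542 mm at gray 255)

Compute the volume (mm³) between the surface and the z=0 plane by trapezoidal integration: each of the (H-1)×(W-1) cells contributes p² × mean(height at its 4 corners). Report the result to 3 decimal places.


80.304

height_mm = gray/255 × 0.542; cell vol = 2.25² × mean(4 corners)
unit = 2.25² × 0.542 / (4×255) = 0.00269007 mm³ per gray-sum
row 0: Σ corner-gray over 13 cells = 6960  → 18.7229
row 1: Σ corner-gray over 13 cells = 7477  → 20.1137
row 2: Σ corner-gray over 13 cells = 7891  → 21.2274
row 3: Σ corner-gray over 13 cells = 7524  → 20.2401
Σ rows: total corner-gray = 29852  → 80.3041 mm³


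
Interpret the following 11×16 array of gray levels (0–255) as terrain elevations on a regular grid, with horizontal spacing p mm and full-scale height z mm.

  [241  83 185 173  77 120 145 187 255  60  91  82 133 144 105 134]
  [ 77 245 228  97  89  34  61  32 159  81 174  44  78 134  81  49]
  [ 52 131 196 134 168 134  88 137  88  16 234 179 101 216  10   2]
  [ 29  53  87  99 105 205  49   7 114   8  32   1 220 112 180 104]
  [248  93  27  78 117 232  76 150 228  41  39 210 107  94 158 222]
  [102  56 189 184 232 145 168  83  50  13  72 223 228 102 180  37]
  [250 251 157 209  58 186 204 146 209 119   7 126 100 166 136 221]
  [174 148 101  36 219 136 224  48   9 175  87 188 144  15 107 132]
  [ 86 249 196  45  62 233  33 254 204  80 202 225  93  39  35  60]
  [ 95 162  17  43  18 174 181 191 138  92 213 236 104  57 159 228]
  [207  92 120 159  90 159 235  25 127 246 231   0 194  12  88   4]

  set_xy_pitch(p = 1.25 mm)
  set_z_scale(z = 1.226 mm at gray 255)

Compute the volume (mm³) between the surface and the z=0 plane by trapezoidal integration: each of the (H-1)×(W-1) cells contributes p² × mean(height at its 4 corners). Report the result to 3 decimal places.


height_mm = gray/255 × 1.226; cell vol = 1.25² × mean(4 corners)
unit = 1.25² × 1.226 / (4×255) = 0.00187806 mm³ per gray-sum
row 0: Σ corner-gray over 15 cells = 7255  → 13.6254
row 1: Σ corner-gray over 15 cells = 6918  → 12.9924
row 2: Σ corner-gray over 15 cells = 6395  → 12.0102
row 3: Σ corner-gray over 15 cells = 6447  → 12.1079
row 4: Σ corner-gray over 15 cells = 7759  → 14.5719
row 5: Σ corner-gray over 15 cells = 8608  → 16.1664
row 6: Σ corner-gray over 15 cells = 8199  → 15.3982
row 7: Σ corner-gray over 15 cells = 7626  → 14.3221
row 8: Σ corner-gray over 15 cells = 7939  → 14.9099
row 9: Σ corner-gray over 15 cells = 7660  → 14.3860
Σ rows: total corner-gray = 74806  → 140.4904 mm³

140.490


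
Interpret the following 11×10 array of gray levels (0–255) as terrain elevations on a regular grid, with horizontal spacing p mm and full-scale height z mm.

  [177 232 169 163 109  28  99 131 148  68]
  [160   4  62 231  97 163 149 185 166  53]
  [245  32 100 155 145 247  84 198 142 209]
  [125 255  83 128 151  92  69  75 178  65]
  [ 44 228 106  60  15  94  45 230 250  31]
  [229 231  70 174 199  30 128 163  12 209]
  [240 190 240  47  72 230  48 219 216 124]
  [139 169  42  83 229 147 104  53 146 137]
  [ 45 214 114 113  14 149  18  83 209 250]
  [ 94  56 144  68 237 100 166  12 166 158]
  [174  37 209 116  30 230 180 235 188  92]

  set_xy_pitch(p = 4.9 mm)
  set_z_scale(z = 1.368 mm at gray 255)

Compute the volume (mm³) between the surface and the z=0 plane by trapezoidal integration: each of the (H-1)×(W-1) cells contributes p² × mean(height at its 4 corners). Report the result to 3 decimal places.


height_mm = gray/255 × 1.368; cell vol = 4.9² × mean(4 corners)
unit = 4.9² × 1.368 / (4×255) = 0.0322016 mm³ per gray-sum
row 0: Σ corner-gray over 9 cells = 4730  → 152.3138
row 1: Σ corner-gray over 9 cells = 4987  → 160.5896
row 2: Σ corner-gray over 9 cells = 4912  → 158.1745
row 3: Σ corner-gray over 9 cells = 4383  → 141.1398
row 4: Σ corner-gray over 9 cells = 4583  → 147.5801
row 5: Σ corner-gray over 9 cells = 5340  → 171.9568
row 6: Σ corner-gray over 9 cells = 5110  → 164.5504
row 7: Σ corner-gray over 9 cells = 4345  → 139.9162
row 8: Σ corner-gray over 9 cells = 4273  → 137.5976
row 9: Σ corner-gray over 9 cells = 4866  → 156.6932
Σ rows: total corner-gray = 47529  → 1530.5121 mm³

1530.512


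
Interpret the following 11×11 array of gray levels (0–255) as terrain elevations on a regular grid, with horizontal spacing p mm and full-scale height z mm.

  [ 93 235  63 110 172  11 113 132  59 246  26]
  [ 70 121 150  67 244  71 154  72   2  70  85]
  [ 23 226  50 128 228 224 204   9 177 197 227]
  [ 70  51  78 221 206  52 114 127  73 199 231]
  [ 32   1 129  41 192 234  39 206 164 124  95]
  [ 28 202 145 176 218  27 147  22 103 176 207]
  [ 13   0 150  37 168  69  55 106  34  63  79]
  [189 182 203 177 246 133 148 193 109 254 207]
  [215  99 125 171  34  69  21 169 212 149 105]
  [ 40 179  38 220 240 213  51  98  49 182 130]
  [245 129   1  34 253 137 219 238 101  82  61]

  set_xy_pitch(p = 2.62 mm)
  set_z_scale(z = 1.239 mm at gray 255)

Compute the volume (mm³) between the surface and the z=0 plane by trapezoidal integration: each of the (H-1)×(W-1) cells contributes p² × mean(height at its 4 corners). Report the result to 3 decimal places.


height_mm = gray/255 × 1.239; cell vol = 2.62² × mean(4 corners)
unit = 2.62² × 1.239 / (4×255) = 0.00833823 mm³ per gray-sum
row 0: Σ corner-gray over 10 cells = 4458  → 37.1718
row 1: Σ corner-gray over 10 cells = 5193  → 43.3004
row 2: Σ corner-gray over 10 cells = 5679  → 47.3528
row 3: Σ corner-gray over 10 cells = 4930  → 41.1075
row 4: Σ corner-gray over 10 cells = 5054  → 42.1414
row 5: Σ corner-gray over 10 cells = 4123  → 34.3785
row 6: Σ corner-gray over 10 cells = 5142  → 42.8752
row 7: Σ corner-gray over 10 cells = 6104  → 50.8965
row 8: Σ corner-gray over 10 cells = 5128  → 42.7584
row 9: Σ corner-gray over 10 cells = 5404  → 45.0598
Σ rows: total corner-gray = 51215  → 427.0423 mm³

427.042


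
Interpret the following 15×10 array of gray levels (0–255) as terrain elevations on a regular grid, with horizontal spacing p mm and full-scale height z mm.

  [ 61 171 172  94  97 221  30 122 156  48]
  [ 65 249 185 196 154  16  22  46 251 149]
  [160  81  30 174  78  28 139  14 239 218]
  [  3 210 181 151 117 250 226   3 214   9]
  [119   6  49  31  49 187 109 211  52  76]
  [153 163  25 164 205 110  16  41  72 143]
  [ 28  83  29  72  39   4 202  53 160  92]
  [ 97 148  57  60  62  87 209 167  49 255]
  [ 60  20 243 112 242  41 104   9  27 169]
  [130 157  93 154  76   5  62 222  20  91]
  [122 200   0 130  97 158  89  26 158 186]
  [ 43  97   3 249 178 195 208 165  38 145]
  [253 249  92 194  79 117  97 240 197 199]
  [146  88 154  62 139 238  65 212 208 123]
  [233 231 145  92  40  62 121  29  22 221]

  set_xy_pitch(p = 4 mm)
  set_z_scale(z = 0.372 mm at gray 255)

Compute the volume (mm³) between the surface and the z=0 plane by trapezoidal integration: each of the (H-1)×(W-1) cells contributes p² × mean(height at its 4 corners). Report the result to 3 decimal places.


347.649

height_mm = gray/255 × 0.372; cell vol = 4² × mean(4 corners)
unit = 4² × 0.372 / (4×255) = 0.00583529 mm³ per gray-sum
row 0: Σ corner-gray over 9 cells = 4687  → 27.3500
row 1: Σ corner-gray over 9 cells = 4396  → 25.6520
row 2: Σ corner-gray over 9 cells = 4660  → 27.1925
row 3: Σ corner-gray over 9 cells = 4299  → 25.0859
row 4: Σ corner-gray over 9 cells = 3471  → 20.2543
row 5: Σ corner-gray over 9 cells = 3292  → 19.2098
row 6: Σ corner-gray over 9 cells = 3434  → 20.0384
row 7: Σ corner-gray over 9 cells = 3855  → 22.4951
row 8: Σ corner-gray over 9 cells = 3624  → 21.1471
row 9: Σ corner-gray over 9 cells = 3823  → 22.3083
row 10: Σ corner-gray over 9 cells = 4478  → 26.1304
row 11: Σ corner-gray over 9 cells = 5436  → 31.7207
row 12: Σ corner-gray over 9 cells = 5583  → 32.5784
row 13: Σ corner-gray over 9 cells = 4539  → 26.4864
Σ rows: total corner-gray = 59577  → 347.6493 mm³


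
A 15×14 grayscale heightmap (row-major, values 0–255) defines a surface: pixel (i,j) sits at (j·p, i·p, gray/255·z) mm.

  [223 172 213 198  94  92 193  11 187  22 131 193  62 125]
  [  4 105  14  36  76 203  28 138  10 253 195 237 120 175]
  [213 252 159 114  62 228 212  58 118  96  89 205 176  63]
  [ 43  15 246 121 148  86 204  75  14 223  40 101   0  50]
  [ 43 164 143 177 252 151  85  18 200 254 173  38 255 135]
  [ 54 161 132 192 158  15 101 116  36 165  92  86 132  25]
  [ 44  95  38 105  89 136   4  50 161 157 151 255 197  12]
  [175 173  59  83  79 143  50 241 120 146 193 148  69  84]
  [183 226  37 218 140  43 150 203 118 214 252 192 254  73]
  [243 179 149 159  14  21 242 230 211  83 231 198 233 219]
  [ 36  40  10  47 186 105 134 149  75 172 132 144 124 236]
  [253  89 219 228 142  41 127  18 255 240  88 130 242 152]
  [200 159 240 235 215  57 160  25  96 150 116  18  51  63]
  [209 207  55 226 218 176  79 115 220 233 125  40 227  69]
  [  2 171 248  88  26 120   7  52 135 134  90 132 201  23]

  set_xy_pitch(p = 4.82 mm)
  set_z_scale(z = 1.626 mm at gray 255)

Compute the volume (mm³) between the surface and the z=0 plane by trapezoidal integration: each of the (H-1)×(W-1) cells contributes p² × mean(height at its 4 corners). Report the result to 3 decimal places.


height_mm = gray/255 × 1.626; cell vol = 4.82² × mean(4 corners)
unit = 4.82² × 1.626 / (4×255) = 0.0370352 mm³ per gray-sum
row 0: Σ corner-gray over 13 cells = 6493  → 240.4694
row 1: Σ corner-gray over 13 cells = 6823  → 252.6910
row 2: Σ corner-gray over 13 cells = 6453  → 238.9880
row 3: Σ corner-gray over 13 cells = 6637  → 245.8025
row 4: Σ corner-gray over 13 cells = 6849  → 253.6539
row 5: Σ corner-gray over 13 cells = 5783  → 214.1744
row 6: Σ corner-gray over 13 cells = 6199  → 229.5811
row 7: Σ corner-gray over 13 cells = 7617  → 282.0970
row 8: Σ corner-gray over 13 cells = 8712  → 322.6505
row 9: Σ corner-gray over 13 cells = 7270  → 269.2458
row 10: Σ corner-gray over 13 cells = 6951  → 257.4315
row 11: Σ corner-gray over 13 cells = 7350  → 272.2086
row 12: Σ corner-gray over 13 cells = 7427  → 275.0603
row 13: Σ corner-gray over 13 cells = 6953  → 257.5056
Σ rows: total corner-gray = 97517  → 3611.5595 mm³

3611.560


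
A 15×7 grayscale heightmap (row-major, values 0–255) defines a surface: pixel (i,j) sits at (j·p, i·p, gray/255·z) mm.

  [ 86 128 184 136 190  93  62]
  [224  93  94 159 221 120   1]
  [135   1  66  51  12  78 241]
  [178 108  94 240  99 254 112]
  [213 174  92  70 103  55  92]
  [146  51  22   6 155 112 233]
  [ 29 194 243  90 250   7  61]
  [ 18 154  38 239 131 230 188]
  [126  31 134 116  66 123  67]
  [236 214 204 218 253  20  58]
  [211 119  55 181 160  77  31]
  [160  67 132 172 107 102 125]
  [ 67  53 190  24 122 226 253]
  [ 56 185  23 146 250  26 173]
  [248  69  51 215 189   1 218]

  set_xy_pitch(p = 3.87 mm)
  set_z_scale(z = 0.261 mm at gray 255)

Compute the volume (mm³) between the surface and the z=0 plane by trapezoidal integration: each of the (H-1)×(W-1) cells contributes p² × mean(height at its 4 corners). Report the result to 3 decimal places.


159.432

height_mm = gray/255 × 0.261; cell vol = 3.87² × mean(4 corners)
unit = 3.87² × 0.261 / (4×255) = 0.00383232 mm³ per gray-sum
row 0: Σ corner-gray over 6 cells = 3209  → 12.2979
row 1: Σ corner-gray over 6 cells = 2391  → 9.1631
row 2: Σ corner-gray over 6 cells = 2672  → 10.2400
row 3: Σ corner-gray over 6 cells = 3173  → 12.1600
row 4: Σ corner-gray over 6 cells = 2364  → 9.0596
row 5: Σ corner-gray over 6 cells = 2729  → 10.4584
row 6: Σ corner-gray over 6 cells = 3448  → 13.2139
row 7: Σ corner-gray over 6 cells = 2923  → 11.2019
row 8: Σ corner-gray over 6 cells = 3245  → 12.4359
row 9: Σ corner-gray over 6 cells = 3538  → 13.5588
row 10: Σ corner-gray over 6 cells = 2871  → 11.0026
row 11: Σ corner-gray over 6 cells = 2995  → 11.4778
row 12: Σ corner-gray over 6 cells = 3039  → 11.6464
row 13: Σ corner-gray over 6 cells = 3005  → 11.5161
Σ rows: total corner-gray = 41602  → 159.4324 mm³


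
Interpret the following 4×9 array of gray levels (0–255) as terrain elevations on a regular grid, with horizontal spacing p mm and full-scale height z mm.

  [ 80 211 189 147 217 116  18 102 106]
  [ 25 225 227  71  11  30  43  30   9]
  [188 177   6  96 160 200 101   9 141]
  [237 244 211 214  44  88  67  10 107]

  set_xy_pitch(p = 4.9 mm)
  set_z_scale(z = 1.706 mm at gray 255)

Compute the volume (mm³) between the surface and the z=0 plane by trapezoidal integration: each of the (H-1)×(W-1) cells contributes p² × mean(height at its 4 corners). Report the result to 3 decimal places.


height_mm = gray/255 × 1.706; cell vol = 4.9² × mean(4 corners)
unit = 4.9² × 1.706 / (4×255) = 0.0401579 mm³ per gray-sum
row 0: Σ corner-gray over 8 cells = 3494  → 140.3117
row 1: Σ corner-gray over 8 cells = 3135  → 125.8950
row 2: Σ corner-gray over 8 cells = 3927  → 157.7001
Σ rows: total corner-gray = 10556  → 423.9068 mm³

423.907


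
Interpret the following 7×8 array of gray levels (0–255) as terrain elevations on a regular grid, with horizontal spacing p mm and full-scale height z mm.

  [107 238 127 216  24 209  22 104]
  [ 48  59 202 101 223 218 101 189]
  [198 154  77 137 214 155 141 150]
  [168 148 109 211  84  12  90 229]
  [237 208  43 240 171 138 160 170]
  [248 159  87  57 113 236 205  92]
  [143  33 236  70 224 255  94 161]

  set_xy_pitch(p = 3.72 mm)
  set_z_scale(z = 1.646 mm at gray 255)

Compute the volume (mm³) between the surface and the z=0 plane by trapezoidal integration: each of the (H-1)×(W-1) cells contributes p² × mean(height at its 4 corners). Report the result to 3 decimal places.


546.694

height_mm = gray/255 × 1.646; cell vol = 3.72² × mean(4 corners)
unit = 3.72² × 1.646 / (4×255) = 0.0223314 mm³ per gray-sum
row 0: Σ corner-gray over 7 cells = 3928  → 87.7177
row 1: Σ corner-gray over 7 cells = 4149  → 92.6529
row 2: Σ corner-gray over 7 cells = 3809  → 85.0602
row 3: Σ corner-gray over 7 cells = 4032  → 90.0401
row 4: Σ corner-gray over 7 cells = 4381  → 97.8338
row 5: Σ corner-gray over 7 cells = 4182  → 93.3898
Σ rows: total corner-gray = 24481  → 546.6945 mm³


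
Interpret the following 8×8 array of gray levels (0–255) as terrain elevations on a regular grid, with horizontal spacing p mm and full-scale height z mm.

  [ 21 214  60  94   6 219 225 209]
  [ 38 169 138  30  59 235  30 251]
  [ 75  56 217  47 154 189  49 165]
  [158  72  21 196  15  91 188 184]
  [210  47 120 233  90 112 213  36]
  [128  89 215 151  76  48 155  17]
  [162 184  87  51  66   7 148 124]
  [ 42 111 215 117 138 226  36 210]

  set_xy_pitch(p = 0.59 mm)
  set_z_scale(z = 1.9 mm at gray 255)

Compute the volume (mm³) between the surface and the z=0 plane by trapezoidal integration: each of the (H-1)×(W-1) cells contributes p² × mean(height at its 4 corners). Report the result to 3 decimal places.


14.973

height_mm = gray/255 × 1.9; cell vol = 0.59² × mean(4 corners)
unit = 0.59² × 1.9 / (4×255) = 0.000648422 mm³ per gray-sum
row 0: Σ corner-gray over 7 cells = 3477  → 2.2546
row 1: Σ corner-gray over 7 cells = 3275  → 2.1236
row 2: Σ corner-gray over 7 cells = 3172  → 2.0568
row 3: Σ corner-gray over 7 cells = 3384  → 2.1943
row 4: Σ corner-gray over 7 cells = 3489  → 2.2623
row 5: Σ corner-gray over 7 cells = 2985  → 1.9355
row 6: Σ corner-gray over 7 cells = 3310  → 2.1463
Σ rows: total corner-gray = 23092  → 14.9734 mm³


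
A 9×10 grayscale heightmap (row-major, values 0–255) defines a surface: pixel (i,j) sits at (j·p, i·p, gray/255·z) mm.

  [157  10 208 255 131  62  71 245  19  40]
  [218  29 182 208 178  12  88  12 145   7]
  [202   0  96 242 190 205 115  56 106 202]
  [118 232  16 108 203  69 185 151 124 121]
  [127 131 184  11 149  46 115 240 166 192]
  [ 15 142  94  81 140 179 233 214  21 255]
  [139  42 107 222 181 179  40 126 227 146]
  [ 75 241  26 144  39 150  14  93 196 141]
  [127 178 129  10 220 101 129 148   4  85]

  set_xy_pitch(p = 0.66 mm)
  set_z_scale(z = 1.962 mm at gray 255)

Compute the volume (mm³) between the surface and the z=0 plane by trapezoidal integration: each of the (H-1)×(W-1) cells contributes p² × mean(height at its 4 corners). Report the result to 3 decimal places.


height_mm = gray/255 × 1.962; cell vol = 0.66² × mean(4 corners)
unit = 0.66² × 1.962 / (4×255) = 0.000837889 mm³ per gray-sum
row 0: Σ corner-gray over 9 cells = 4132  → 3.4622
row 1: Σ corner-gray over 9 cells = 4357  → 3.6507
row 2: Σ corner-gray over 9 cells = 4839  → 4.0545
row 3: Σ corner-gray over 9 cells = 4818  → 4.0370
row 4: Σ corner-gray over 9 cells = 4881  → 4.0897
row 5: Σ corner-gray over 9 cells = 5011  → 4.1987
row 6: Σ corner-gray over 9 cells = 4555  → 3.8166
row 7: Σ corner-gray over 9 cells = 4072  → 3.4119
Σ rows: total corner-gray = 36665  → 30.7212 mm³

30.721


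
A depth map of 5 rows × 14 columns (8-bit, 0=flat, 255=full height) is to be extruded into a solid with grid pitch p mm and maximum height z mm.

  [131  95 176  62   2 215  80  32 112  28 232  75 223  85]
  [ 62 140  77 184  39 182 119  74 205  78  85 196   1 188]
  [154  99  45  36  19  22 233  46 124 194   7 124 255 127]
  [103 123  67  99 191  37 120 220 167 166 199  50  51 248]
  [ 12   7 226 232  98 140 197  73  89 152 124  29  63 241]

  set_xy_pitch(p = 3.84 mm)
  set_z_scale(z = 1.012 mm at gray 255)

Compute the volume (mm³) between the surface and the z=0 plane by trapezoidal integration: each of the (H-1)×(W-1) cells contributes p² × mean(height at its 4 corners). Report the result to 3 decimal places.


351.894

height_mm = gray/255 × 1.012; cell vol = 3.84² × mean(4 corners)
unit = 3.84² × 1.012 / (4×255) = 0.0146299 mm³ per gray-sum
row 0: Σ corner-gray over 13 cells = 5890  → 86.1704
row 1: Σ corner-gray over 13 cells = 5699  → 83.3761
row 2: Σ corner-gray over 13 cells = 6020  → 88.0723
row 3: Σ corner-gray over 13 cells = 6444  → 94.2754
Σ rows: total corner-gray = 24053  → 351.8941 mm³


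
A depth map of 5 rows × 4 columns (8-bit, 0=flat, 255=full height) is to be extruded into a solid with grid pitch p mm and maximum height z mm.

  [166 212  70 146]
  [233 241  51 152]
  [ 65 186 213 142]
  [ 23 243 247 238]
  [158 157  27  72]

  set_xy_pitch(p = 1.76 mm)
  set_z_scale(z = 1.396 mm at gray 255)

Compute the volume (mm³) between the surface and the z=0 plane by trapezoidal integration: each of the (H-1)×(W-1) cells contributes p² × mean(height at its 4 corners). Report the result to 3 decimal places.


height_mm = gray/255 × 1.396; cell vol = 1.76² × mean(4 corners)
unit = 1.76² × 1.396 / (4×255) = 0.00423946 mm³ per gray-sum
row 0: Σ corner-gray over 3 cells = 1845  → 7.8218
row 1: Σ corner-gray over 3 cells = 1974  → 8.3687
row 2: Σ corner-gray over 3 cells = 2246  → 9.5218
row 3: Σ corner-gray over 3 cells = 1839  → 7.7964
Σ rows: total corner-gray = 7904  → 33.5087 mm³

33.509


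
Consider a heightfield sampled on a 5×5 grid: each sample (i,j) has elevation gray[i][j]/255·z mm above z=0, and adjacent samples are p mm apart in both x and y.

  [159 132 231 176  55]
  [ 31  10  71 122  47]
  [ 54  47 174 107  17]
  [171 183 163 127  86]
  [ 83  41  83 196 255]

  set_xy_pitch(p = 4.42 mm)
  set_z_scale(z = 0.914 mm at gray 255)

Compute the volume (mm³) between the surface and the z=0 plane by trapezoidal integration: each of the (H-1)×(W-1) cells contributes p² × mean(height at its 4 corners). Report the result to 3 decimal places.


124.259

height_mm = gray/255 × 0.914; cell vol = 4.42² × mean(4 corners)
unit = 4.42² × 0.914 / (4×255) = 0.0175061 mm³ per gray-sum
row 0: Σ corner-gray over 4 cells = 1776  → 31.0909
row 1: Σ corner-gray over 4 cells = 1211  → 21.1999
row 2: Σ corner-gray over 4 cells = 1930  → 33.7869
row 3: Σ corner-gray over 4 cells = 2181  → 38.1809
Σ rows: total corner-gray = 7098  → 124.2586 mm³


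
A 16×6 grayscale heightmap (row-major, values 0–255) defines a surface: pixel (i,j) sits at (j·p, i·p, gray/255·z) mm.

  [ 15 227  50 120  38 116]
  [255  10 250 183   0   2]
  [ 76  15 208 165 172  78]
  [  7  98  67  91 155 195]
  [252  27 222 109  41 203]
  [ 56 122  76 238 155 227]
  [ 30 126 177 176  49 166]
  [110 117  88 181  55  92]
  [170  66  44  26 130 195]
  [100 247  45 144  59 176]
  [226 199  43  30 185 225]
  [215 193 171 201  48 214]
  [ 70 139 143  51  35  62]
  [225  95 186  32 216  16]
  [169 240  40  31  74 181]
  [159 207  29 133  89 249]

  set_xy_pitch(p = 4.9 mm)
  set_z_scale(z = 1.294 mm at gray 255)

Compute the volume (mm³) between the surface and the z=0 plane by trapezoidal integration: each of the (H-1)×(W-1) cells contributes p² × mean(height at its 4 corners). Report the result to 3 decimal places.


1104.318

height_mm = gray/255 × 1.294; cell vol = 4.9² × mean(4 corners)
unit = 4.9² × 1.294 / (4×255) = 0.0304597 mm³ per gray-sum
row 0: Σ corner-gray over 5 cells = 2144  → 65.3057
row 1: Σ corner-gray over 5 cells = 2417  → 73.6212
row 2: Σ corner-gray over 5 cells = 2298  → 69.9965
row 3: Σ corner-gray over 5 cells = 2277  → 69.3568
row 4: Σ corner-gray over 5 cells = 2718  → 82.7896
row 5: Σ corner-gray over 5 cells = 2717  → 82.7591
row 6: Σ corner-gray over 5 cells = 2336  → 71.1540
row 7: Σ corner-gray over 5 cells = 1981  → 60.3408
row 8: Σ corner-gray over 5 cells = 2163  → 65.8844
row 9: Σ corner-gray over 5 cells = 2631  → 80.1396
row 10: Σ corner-gray over 5 cells = 3020  → 91.9884
row 11: Σ corner-gray over 5 cells = 2523  → 76.8499
row 12: Σ corner-gray over 5 cells = 2167  → 66.0063
row 13: Σ corner-gray over 5 cells = 2419  → 73.6821
row 14: Σ corner-gray over 5 cells = 2444  → 74.4436
Σ rows: total corner-gray = 36255  → 1104.3181 mm³


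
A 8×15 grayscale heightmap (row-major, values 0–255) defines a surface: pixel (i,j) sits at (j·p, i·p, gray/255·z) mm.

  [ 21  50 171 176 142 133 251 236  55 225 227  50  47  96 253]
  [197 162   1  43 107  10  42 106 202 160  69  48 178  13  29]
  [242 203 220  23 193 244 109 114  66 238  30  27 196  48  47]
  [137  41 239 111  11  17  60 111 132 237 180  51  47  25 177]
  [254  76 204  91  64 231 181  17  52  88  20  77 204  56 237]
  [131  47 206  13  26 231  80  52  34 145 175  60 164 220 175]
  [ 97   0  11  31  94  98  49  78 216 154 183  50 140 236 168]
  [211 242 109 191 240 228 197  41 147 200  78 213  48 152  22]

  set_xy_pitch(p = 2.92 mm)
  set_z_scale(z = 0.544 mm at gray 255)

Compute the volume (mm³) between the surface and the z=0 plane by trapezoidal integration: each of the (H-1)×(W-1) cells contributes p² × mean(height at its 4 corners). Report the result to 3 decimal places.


205.775

height_mm = gray/255 × 0.544; cell vol = 2.92² × mean(4 corners)
unit = 2.92² × 0.544 / (4×255) = 0.00454741 mm³ per gray-sum
row 0: Σ corner-gray over 14 cells = 6500  → 29.5582
row 1: Σ corner-gray over 14 cells = 6219  → 28.2804
row 2: Σ corner-gray over 14 cells = 6549  → 29.7810
row 3: Σ corner-gray over 14 cells = 6051  → 27.5164
row 4: Σ corner-gray over 14 cells = 6425  → 29.2171
row 5: Σ corner-gray over 14 cells = 6157  → 27.9984
row 6: Σ corner-gray over 14 cells = 7350  → 33.4235
Σ rows: total corner-gray = 45251  → 205.7750 mm³


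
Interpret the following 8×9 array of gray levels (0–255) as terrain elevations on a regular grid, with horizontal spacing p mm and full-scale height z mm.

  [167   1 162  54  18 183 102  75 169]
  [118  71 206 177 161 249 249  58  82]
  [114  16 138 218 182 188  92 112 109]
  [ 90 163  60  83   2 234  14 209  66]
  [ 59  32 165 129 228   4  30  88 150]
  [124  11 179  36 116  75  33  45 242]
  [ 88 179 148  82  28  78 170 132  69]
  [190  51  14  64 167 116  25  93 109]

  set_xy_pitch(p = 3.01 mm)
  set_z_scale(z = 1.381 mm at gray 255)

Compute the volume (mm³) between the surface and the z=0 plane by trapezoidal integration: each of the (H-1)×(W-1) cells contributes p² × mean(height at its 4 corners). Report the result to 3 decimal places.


height_mm = gray/255 × 1.381; cell vol = 3.01² × mean(4 corners)
unit = 3.01² × 1.381 / (4×255) = 0.0122667 mm³ per gray-sum
row 0: Σ corner-gray over 8 cells = 4068  → 49.9008
row 1: Σ corner-gray over 8 cells = 4657  → 57.1259
row 2: Σ corner-gray over 8 cells = 3801  → 46.6256
row 3: Σ corner-gray over 8 cells = 3247  → 39.8299
row 4: Σ corner-gray over 8 cells = 2917  → 35.7819
row 5: Σ corner-gray over 8 cells = 3147  → 38.6032
row 6: Σ corner-gray over 8 cells = 3150  → 38.6400
Σ rows: total corner-gray = 24987  → 306.5072 mm³

306.507


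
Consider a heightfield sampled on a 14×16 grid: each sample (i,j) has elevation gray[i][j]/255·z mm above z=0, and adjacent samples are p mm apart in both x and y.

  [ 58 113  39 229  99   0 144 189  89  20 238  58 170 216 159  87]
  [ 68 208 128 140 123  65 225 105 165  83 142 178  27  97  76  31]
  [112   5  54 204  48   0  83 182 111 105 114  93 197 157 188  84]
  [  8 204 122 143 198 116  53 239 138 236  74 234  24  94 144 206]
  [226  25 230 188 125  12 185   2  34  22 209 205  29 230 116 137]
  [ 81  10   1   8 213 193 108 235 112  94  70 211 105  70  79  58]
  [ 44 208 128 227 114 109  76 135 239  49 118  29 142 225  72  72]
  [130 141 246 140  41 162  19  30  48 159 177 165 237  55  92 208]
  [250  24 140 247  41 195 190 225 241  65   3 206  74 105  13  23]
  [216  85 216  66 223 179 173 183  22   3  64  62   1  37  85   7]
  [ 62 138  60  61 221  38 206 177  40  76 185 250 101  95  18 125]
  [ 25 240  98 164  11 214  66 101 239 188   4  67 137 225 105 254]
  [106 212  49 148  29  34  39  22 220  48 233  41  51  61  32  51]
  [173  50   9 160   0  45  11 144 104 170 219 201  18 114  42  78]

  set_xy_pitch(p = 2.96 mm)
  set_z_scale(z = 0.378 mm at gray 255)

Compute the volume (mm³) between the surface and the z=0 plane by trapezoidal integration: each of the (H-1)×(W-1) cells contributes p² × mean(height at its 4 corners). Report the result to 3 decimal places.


height_mm = gray/255 × 0.378; cell vol = 2.96² × mean(4 corners)
unit = 2.96² × 0.378 / (4×255) = 0.00324695 mm³ per gray-sum
row 0: Σ corner-gray over 15 cells = 7294  → 23.6832
row 1: Σ corner-gray over 15 cells = 6901  → 22.4072
row 2: Σ corner-gray over 15 cells = 7530  → 24.4495
row 3: Σ corner-gray over 15 cells = 7839  → 25.4528
row 4: Σ corner-gray over 15 cells = 6744  → 21.8974
row 5: Σ corner-gray over 15 cells = 7015  → 22.7773
row 6: Σ corner-gray over 15 cells = 7620  → 24.7417
row 7: Σ corner-gray over 15 cells = 7573  → 24.5891
row 8: Σ corner-gray over 15 cells = 6832  → 22.1831
row 9: Σ corner-gray over 15 cells = 6540  → 21.2350
row 10: Σ corner-gray over 15 cells = 7516  → 24.4040
row 11: Σ corner-gray over 15 cells = 6592  → 21.4039
row 12: Σ corner-gray over 15 cells = 5420  → 17.5984
Σ rows: total corner-gray = 91416  → 296.8228 mm³

296.823
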